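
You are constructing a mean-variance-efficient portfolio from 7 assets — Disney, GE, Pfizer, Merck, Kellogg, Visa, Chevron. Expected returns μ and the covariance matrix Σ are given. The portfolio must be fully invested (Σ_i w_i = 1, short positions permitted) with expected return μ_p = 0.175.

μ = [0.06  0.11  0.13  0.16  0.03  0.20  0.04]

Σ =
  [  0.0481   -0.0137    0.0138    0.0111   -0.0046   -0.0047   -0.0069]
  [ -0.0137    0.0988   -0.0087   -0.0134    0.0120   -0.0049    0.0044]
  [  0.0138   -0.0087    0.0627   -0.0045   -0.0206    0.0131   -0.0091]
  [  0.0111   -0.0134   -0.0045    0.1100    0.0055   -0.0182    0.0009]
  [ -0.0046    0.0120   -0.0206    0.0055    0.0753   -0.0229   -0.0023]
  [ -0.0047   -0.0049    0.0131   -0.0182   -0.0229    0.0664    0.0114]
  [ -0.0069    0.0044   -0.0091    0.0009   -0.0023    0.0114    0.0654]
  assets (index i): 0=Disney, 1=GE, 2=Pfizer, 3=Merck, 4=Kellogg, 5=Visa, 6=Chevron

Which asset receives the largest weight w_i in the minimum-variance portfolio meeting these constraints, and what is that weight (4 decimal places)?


p=Σ⁻¹μ = [1.2663  1.7295  1.9813  2.1917  1.8130  4.0238  0.2368]
q=Σ⁻¹𝟙 = [23.5007  14.1035  19.1395  11.6413  24.2732  22.7677  16.2090]
a=μᵀp=1.743068  b=𝟙ᵀp=13.242273  c=𝟙ᵀq=131.634902  D=ac−b²=54.090764
λ₁=(c·0.175−b)/D = (131.634902·0.175−13.242273)/54.090764 = 0.181063
λ₂=(a−b·0.175)/D = (1.743068−13.242273·0.175)/54.090764 = -0.010618
w* = 0.181063·p + -0.010618·q:
  w_0 = 0.181063·1.2663 + -0.010618·23.5007 = -0.0202  (Disney)
  w_1 = 0.181063·1.7295 + -0.010618·14.1035 = 0.1634  (GE)
  w_2 = 0.181063·1.9813 + -0.010618·19.1395 = 0.1555  (Pfizer)
  w_3 = 0.181063·2.1917 + -0.010618·11.6413 = 0.2732  (Merck)
  w_4 = 0.181063·1.8130 + -0.010618·24.2732 = 0.0705  (Kellogg)
  w_5 = 0.181063·4.0238 + -0.010618·22.7677 = 0.4868  (Visa)
  w_6 = 0.181063·0.2368 + -0.010618·16.2090 = -0.1292  (Chevron)
Σw_i=1.0000  μᵀw=0.1750
σ²=wᵀΣw=λ₁·μ_p+λ₂ = 0.181063·0.175 + -0.010618 = 0.021068 ≈ 0.0211

Visa (0.4868)


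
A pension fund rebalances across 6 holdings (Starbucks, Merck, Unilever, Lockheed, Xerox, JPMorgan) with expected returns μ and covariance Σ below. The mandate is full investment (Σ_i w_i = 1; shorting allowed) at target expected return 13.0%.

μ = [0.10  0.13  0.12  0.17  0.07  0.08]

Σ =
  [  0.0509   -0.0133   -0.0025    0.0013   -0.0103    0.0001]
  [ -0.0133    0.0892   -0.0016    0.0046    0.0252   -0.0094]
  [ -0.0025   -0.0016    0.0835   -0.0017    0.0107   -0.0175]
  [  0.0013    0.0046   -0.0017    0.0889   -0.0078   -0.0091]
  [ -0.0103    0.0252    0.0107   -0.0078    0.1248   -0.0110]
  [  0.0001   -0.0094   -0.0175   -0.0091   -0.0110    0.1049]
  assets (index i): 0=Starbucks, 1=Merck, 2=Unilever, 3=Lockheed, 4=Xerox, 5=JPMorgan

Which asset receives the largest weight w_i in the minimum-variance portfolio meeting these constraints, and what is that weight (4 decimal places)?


Lockheed (0.3006)

p=Σ⁻¹μ = [2.5682  1.7782  1.8280  2.0112  0.5108  1.4525]
q=Σ⁻¹𝟙 = [25.3293  13.9268  15.4244  12.7288  8.1115  15.2847]
a=μᵀp=1.201192  b=𝟙ᵀp=10.148811  c=𝟙ᵀq=90.805413  D=ac−b²=6.076403
λ₁=(c·0.130−b)/D = (90.805413·0.130−10.148811)/6.076403 = 0.272512
λ₂=(a−b·0.130)/D = (1.201192−10.148811·0.130)/6.076403 = -0.019445
w* = 0.272512·p + -0.019445·q:
  w_0 = 0.272512·2.5682 + -0.019445·25.3293 = 0.2073  (Starbucks)
  w_1 = 0.272512·1.7782 + -0.019445·13.9268 = 0.2138  (Merck)
  w_2 = 0.272512·1.8280 + -0.019445·15.4244 = 0.1982  (Unilever)
  w_3 = 0.272512·2.0112 + -0.019445·12.7288 = 0.3006  (Lockheed)
  w_4 = 0.272512·0.5108 + -0.019445·8.1115 = -0.0185  (Xerox)
  w_5 = 0.272512·1.4525 + -0.019445·15.2847 = 0.0986  (JPMorgan)
Σw_i=1.0000  μᵀw=0.1300
σ²=wᵀΣw=λ₁·μ_p+λ₂ = 0.272512·0.130 + -0.019445 = 0.015982 ≈ 0.0160


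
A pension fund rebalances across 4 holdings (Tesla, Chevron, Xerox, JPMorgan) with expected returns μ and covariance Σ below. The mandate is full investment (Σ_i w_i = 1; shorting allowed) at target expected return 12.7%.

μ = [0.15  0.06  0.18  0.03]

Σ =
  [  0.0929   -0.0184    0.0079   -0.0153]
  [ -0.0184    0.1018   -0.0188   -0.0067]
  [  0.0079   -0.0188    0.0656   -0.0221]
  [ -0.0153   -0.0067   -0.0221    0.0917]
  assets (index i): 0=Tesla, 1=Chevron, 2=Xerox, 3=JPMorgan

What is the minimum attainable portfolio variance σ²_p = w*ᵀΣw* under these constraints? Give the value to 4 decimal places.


u=Σ⁻¹μ = [1.9171  1.6980  3.5475  1.6260]
v=Σ⁻¹𝟙 = [15.7800  18.8447  25.8692  21.1494]
a=μᵀu=1.076770  b=𝟙ᵀu=8.788632  c=𝟙ᵀv=81.643434  D=ac−b²=10.671186
λ₁=(c·0.127−b)/D = (81.643434·0.127−8.788632)/10.671186 = 0.148070
λ₂=(a−b·0.127)/D = (1.076770−8.788632·0.127)/10.671186 = -0.003691
w* = 0.148070·u + -0.003691·v:
  w_0 = 0.148070·1.9171 + -0.003691·15.7800 = 0.2256  (Tesla)
  w_1 = 0.148070·1.6980 + -0.003691·18.8447 = 0.1819  (Chevron)
  w_2 = 0.148070·3.5475 + -0.003691·25.8692 = 0.4298  (Xerox)
  w_3 = 0.148070·1.6260 + -0.003691·21.1494 = 0.1627  (JPMorgan)
Σw_i=1.0000  μᵀw=0.1270
σ²=wᵀΣw=λ₁·μ_p+λ₂ = 0.148070·0.127 + -0.003691 = 0.015114 ≈ 0.0151

0.0151


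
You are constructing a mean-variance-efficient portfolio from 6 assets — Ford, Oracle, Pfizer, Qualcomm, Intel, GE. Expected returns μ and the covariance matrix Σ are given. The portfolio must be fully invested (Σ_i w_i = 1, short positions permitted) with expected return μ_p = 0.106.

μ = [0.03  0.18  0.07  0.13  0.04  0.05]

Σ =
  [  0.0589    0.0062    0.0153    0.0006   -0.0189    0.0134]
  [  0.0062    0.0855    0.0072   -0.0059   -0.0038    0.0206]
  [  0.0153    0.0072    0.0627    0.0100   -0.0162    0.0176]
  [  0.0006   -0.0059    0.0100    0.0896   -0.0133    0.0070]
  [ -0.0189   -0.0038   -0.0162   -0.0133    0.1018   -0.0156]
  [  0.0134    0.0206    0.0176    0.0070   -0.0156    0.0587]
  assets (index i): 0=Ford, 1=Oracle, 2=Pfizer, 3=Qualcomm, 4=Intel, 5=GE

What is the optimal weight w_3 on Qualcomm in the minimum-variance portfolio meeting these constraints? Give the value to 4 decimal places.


g=Σ⁻¹μ = [0.3780  2.2159  0.7884  1.6500  0.8534  -0.2185]
h=Σ⁻¹𝟙 = [16.6201  8.7616  10.7147  12.3166  18.1291  10.3036]
a=μᵀg=0.703103  b=𝟙ᵀg=5.667211  c=𝟙ᵀh=76.845605  D=ac−b²=21.913059
λ₁=(c·0.106−b)/D = (76.845605·0.106−5.667211)/21.913059 = 0.113103
λ₂=(a−b·0.106)/D = (0.703103−5.667211·0.106)/21.913059 = 0.004672
w* = 0.113103·g + 0.004672·h:
  w_0 = 0.113103·0.3780 + 0.004672·16.6201 = 0.1204  (Ford)
  w_1 = 0.113103·2.2159 + 0.004672·8.7616 = 0.2916  (Oracle)
  w_2 = 0.113103·0.7884 + 0.004672·10.7147 = 0.1392  (Pfizer)
  w_3 = 0.113103·1.6500 + 0.004672·12.3166 = 0.2442  (Qualcomm)
  w_4 = 0.113103·0.8534 + 0.004672·18.1291 = 0.1812  (Intel)
  w_5 = 0.113103·-0.2185 + 0.004672·10.3036 = 0.0234  (GE)
Σw_i=1.0000  μᵀw=0.1060
σ²=wᵀΣw=λ₁·μ_p+λ₂ = 0.113103·0.106 + 0.004672 = 0.016661 ≈ 0.0167

0.2442


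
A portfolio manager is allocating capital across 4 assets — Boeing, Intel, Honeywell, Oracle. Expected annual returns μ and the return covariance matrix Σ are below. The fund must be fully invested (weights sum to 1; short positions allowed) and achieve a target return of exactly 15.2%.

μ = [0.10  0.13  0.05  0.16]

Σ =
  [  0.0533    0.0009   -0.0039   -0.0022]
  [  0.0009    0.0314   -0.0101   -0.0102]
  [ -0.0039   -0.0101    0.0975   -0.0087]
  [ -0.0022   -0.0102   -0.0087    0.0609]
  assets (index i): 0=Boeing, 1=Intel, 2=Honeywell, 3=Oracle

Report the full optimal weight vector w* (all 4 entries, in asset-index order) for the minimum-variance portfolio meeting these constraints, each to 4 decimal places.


0.0259  0.5629  -0.0949  0.5061

x=Σ⁻¹μ = [2.0518  5.8470  1.5488  3.9019]
y=Σ⁻¹𝟙 = [20.4575  46.0777  18.3009  27.4912]
a=μᵀx=1.667037  b=𝟙ᵀx=13.349492  c=𝟙ᵀy=112.327351  D=ac−b²=9.044898
λ₁=(c·0.152−b)/D = (112.327351·0.152−13.349492)/9.044898 = 0.411753
λ₂=(a−b·0.152)/D = (1.667037−13.349492·0.152)/9.044898 = -0.040032
w* = 0.411753·x + -0.040032·y:
  w_0 = 0.411753·2.0518 + -0.040032·20.4575 = 0.0259  (Boeing)
  w_1 = 0.411753·5.8470 + -0.040032·46.0777 = 0.5629  (Intel)
  w_2 = 0.411753·1.5488 + -0.040032·18.3009 = -0.0949  (Honeywell)
  w_3 = 0.411753·3.9019 + -0.040032·27.4912 = 0.5061  (Oracle)
Σw_i=1.0000  μᵀw=0.1520
σ²=wᵀΣw=λ₁·μ_p+λ₂ = 0.411753·0.152 + -0.040032 = 0.022554 ≈ 0.0226


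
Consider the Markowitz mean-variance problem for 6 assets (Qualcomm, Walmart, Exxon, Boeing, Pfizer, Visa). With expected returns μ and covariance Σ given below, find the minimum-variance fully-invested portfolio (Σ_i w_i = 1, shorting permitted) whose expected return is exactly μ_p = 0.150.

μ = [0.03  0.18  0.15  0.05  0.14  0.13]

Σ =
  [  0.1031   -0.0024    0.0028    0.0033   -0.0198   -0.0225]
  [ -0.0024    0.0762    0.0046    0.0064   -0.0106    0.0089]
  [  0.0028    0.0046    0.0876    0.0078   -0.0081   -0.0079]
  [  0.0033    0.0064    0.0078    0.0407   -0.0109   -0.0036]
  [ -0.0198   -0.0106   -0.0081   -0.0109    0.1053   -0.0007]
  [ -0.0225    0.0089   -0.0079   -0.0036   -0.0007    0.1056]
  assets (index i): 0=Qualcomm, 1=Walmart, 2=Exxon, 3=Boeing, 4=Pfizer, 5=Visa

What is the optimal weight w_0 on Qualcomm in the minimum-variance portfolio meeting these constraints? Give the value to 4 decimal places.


u=Σ⁻¹μ = [0.9563  2.3040  1.7755  1.1106  2.0023  1.4246]
v=Σ⁻¹𝟙 = [15.0838  11.6207  10.8718  25.1919  17.0364  13.4893]
a=μᵀu=1.230784  b=𝟙ᵀu=9.573308  c=𝟙ᵀv=93.293911  D=ac−b²=23.176435
λ₁=(c·0.150−b)/D = (93.293911·0.150−9.573308)/23.176435 = 0.190745
λ₂=(a−b·0.150)/D = (1.230784−9.573308·0.150)/23.176435 = -0.008854
w* = 0.190745·u + -0.008854·v:
  w_0 = 0.190745·0.9563 + -0.008854·15.0838 = 0.0488  (Qualcomm)
  w_1 = 0.190745·2.3040 + -0.008854·11.6207 = 0.3366  (Walmart)
  w_2 = 0.190745·1.7755 + -0.008854·10.8718 = 0.2424  (Exxon)
  w_3 = 0.190745·1.1106 + -0.008854·25.1919 = -0.0112  (Boeing)
  w_4 = 0.190745·2.0023 + -0.008854·17.0364 = 0.2311  (Pfizer)
  w_5 = 0.190745·1.4246 + -0.008854·13.4893 = 0.1523  (Visa)
Σw_i=1.0000  μᵀw=0.1500
σ²=wᵀΣw=λ₁·μ_p+λ₂ = 0.190745·0.150 + -0.008854 = 0.019757 ≈ 0.0198

0.0488


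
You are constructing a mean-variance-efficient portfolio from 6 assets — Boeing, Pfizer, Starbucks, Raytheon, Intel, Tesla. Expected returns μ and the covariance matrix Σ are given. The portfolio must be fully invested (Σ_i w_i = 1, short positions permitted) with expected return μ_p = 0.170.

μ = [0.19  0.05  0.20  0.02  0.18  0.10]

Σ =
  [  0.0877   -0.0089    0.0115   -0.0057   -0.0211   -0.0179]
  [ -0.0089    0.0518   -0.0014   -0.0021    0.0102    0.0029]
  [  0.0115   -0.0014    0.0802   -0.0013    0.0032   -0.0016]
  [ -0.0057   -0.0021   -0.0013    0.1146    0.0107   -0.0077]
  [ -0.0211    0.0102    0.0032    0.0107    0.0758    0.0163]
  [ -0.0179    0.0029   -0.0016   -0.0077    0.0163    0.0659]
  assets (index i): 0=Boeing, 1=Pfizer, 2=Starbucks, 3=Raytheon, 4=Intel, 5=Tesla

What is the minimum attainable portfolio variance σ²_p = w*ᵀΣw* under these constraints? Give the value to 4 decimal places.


0.0176

u=Σ⁻¹μ = [2.9876  0.9360  2.0165  0.2370  2.5912  1.7235]
v=Σ⁻¹𝟙 = [18.9362  20.2868  10.2527  10.4764  9.8523  18.4614]
a=μᵀu=1.661257  b=𝟙ᵀu=10.491830  c=𝟙ᵀv=88.265782  D=ac−b²=36.553671
λ₁=(c·0.170−b)/D = (88.265782·0.170−10.491830)/36.553671 = 0.123472
λ₂=(a−b·0.170)/D = (1.661257−10.491830·0.170)/36.553671 = -0.003347
w* = 0.123472·u + -0.003347·v:
  w_0 = 0.123472·2.9876 + -0.003347·18.9362 = 0.3055  (Boeing)
  w_1 = 0.123472·0.9360 + -0.003347·20.2868 = 0.0477  (Pfizer)
  w_2 = 0.123472·2.0165 + -0.003347·10.2527 = 0.2147  (Starbucks)
  w_3 = 0.123472·0.2370 + -0.003347·10.4764 = -0.0058  (Raytheon)
  w_4 = 0.123472·2.5912 + -0.003347·9.8523 = 0.2870  (Intel)
  w_5 = 0.123472·1.7235 + -0.003347·18.4614 = 0.1510  (Tesla)
Σw_i=1.0000  μᵀw=0.1700
σ²=wᵀΣw=λ₁·μ_p+λ₂ = 0.123472·0.170 + -0.003347 = 0.017643 ≈ 0.0176


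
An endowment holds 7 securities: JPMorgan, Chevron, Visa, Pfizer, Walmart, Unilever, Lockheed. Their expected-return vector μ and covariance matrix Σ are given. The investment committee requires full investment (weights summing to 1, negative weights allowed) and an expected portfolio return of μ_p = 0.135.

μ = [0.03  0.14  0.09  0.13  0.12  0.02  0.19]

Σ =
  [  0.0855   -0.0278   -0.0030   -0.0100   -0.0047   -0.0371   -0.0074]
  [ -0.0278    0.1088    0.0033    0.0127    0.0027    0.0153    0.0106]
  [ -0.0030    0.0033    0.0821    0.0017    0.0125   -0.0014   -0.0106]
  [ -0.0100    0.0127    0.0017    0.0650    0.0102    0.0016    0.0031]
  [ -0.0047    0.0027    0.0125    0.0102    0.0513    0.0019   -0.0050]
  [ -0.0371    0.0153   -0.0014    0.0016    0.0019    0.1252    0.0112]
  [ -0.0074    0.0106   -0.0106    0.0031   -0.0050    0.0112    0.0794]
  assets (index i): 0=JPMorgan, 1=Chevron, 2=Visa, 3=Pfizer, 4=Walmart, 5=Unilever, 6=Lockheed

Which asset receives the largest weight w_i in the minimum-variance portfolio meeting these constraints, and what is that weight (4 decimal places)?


x=Σ⁻¹μ = [1.3223  1.0928  1.0862  1.5086  2.0828  0.1497  2.5664]
y=Σ⁻¹𝟙 = [24.4499  10.0056  11.8808  13.3130  16.5559  12.4789  13.8860]
a=μᵀx=1.227091  b=𝟙ᵀx=9.808872  c=𝟙ᵀy=102.570072  D=ac−b²=29.648812
λ₁=(c·0.135−b)/D = (102.570072·0.135−9.808872)/29.648812 = 0.136197
λ₂=(a−b·0.135)/D = (1.227091−9.808872·0.135)/29.648812 = -0.003275
w* = 0.136197·x + -0.003275·y:
  w_0 = 0.136197·1.3223 + -0.003275·24.4499 = 0.1000  (JPMorgan)
  w_1 = 0.136197·1.0928 + -0.003275·10.0056 = 0.1161  (Chevron)
  w_2 = 0.136197·1.0862 + -0.003275·11.8808 = 0.1090  (Visa)
  w_3 = 0.136197·1.5086 + -0.003275·13.3130 = 0.1619  (Pfizer)
  w_4 = 0.136197·2.0828 + -0.003275·16.5559 = 0.2294  (Walmart)
  w_5 = 0.136197·0.1497 + -0.003275·12.4789 = -0.0205  (Unilever)
  w_6 = 0.136197·2.5664 + -0.003275·13.8860 = 0.3041  (Lockheed)
Σw_i=1.0000  μᵀw=0.1350
σ²=wᵀΣw=λ₁·μ_p+λ₂ = 0.136197·0.135 + -0.003275 = 0.015111 ≈ 0.0151

Lockheed (0.3041)


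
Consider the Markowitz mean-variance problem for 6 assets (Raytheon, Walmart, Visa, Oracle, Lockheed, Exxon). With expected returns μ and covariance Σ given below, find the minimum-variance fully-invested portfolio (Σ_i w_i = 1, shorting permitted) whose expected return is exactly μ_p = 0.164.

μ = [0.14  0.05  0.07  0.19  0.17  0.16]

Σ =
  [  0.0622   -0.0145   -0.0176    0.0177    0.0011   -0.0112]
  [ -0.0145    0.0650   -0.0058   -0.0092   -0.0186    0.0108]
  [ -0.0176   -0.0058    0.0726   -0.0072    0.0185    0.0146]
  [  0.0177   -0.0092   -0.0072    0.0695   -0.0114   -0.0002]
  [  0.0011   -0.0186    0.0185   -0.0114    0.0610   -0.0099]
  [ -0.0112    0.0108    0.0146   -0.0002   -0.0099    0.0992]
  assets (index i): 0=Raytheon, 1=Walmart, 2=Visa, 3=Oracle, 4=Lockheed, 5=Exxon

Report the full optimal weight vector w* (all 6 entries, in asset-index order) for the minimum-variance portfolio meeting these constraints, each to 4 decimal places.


0.1177  0.1020  -0.0580  0.2887  0.3688  0.1809

u=Σ⁻¹μ = [2.4020  2.7342  0.5983  3.2601  4.3193  1.9360]
v=Σ⁻¹𝟙 = [23.5765  30.2663  15.2265  18.1901  25.5683  9.7947]
a=μᵀu=2.178316  b=𝟙ᵀu=15.249765  c=𝟙ᵀv=122.622405  D=ac−b²=34.554965
λ₁=(c·0.164−b)/D = (122.622405·0.164−15.249765)/34.554965 = 0.140654
λ₂=(a−b·0.164)/D = (2.178316−15.249765·0.164)/34.554965 = -0.009337
w* = 0.140654·u + -0.009337·v:
  w_0 = 0.140654·2.4020 + -0.009337·23.5765 = 0.1177  (Raytheon)
  w_1 = 0.140654·2.7342 + -0.009337·30.2663 = 0.1020  (Walmart)
  w_2 = 0.140654·0.5983 + -0.009337·15.2265 = -0.0580  (Visa)
  w_3 = 0.140654·3.2601 + -0.009337·18.1901 = 0.2887  (Oracle)
  w_4 = 0.140654·4.3193 + -0.009337·25.5683 = 0.3688  (Lockheed)
  w_5 = 0.140654·1.9360 + -0.009337·9.7947 = 0.1809  (Exxon)
Σw_i=1.0000  μᵀw=0.1640
σ²=wᵀΣw=λ₁·μ_p+λ₂ = 0.140654·0.164 + -0.009337 = 0.013730 ≈ 0.0137


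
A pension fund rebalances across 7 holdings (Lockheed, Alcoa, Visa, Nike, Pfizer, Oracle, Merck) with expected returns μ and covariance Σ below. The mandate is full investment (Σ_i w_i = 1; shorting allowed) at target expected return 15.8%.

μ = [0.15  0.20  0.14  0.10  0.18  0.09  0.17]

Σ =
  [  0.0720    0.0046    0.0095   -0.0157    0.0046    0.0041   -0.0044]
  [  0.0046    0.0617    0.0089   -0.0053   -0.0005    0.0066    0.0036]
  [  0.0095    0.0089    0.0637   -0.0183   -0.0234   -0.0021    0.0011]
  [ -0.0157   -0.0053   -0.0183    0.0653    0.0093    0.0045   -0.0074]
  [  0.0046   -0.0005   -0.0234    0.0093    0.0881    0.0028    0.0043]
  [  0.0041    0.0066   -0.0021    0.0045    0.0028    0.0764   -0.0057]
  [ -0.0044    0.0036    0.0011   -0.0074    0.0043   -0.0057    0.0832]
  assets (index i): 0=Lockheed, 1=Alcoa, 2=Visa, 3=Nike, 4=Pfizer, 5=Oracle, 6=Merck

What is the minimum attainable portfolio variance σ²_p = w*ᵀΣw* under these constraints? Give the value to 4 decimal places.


x=Σ⁻¹μ = [2.0788  2.6816  3.2334  3.0114  2.3573  0.8238  2.1969]
y=Σ⁻¹𝟙 = [14.9223  11.9045  24.1713  25.6112  13.3074  10.9961  14.3172]
a=μᵀx=2.473890  b=𝟙ᵀx=16.383262  c=𝟙ᵀy=115.230087  D=ac−b²=16.655345
λ₁=(c·0.158−b)/D = (115.230087·0.158−16.383262)/16.655345 = 0.109460
λ₂=(a−b·0.158)/D = (2.473890−16.383262·0.158)/16.655345 = -0.006885
w* = 0.109460·x + -0.006885·y:
  w_0 = 0.109460·2.0788 + -0.006885·14.9223 = 0.1248  (Lockheed)
  w_1 = 0.109460·2.6816 + -0.006885·11.9045 = 0.2116  (Alcoa)
  w_2 = 0.109460·3.2334 + -0.006885·24.1713 = 0.1875  (Visa)
  w_3 = 0.109460·3.0114 + -0.006885·25.6112 = 0.1533  (Nike)
  w_4 = 0.109460·2.3573 + -0.006885·13.3074 = 0.1664  (Pfizer)
  w_5 = 0.109460·0.8238 + -0.006885·10.9961 = 0.0145  (Oracle)
  w_6 = 0.109460·2.1969 + -0.006885·14.3172 = 0.1419  (Merck)
Σw_i=1.0000  μᵀw=0.1580
σ²=wᵀΣw=λ₁·μ_p+λ₂ = 0.109460·0.158 + -0.006885 = 0.010410 ≈ 0.0104

0.0104


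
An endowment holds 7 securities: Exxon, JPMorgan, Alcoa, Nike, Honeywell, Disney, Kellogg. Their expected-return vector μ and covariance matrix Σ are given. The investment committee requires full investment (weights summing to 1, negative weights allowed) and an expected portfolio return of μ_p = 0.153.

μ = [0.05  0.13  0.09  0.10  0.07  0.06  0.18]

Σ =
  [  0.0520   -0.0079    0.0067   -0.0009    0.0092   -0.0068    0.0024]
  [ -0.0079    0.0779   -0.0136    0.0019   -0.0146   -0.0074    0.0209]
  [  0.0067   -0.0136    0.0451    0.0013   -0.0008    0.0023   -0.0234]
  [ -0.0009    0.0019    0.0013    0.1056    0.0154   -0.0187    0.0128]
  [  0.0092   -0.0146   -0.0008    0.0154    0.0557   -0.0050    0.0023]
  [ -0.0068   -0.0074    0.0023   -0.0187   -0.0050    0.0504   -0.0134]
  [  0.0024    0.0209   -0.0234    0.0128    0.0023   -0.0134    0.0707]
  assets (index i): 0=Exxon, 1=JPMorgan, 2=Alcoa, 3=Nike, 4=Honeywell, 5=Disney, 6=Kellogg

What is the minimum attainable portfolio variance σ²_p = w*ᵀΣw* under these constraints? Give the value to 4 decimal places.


u=Σ⁻¹μ = [0.6272  2.0527  4.3076  0.6626  1.6662  2.7735  3.6951]
v=Σ⁻¹𝟙 = [17.8293  21.7775  36.6446  9.1545  20.9255  35.5258  23.6249]
a=μᵀu=1.700307  b=𝟙ᵀu=15.784823  c=𝟙ᵀv=165.482100  D=ac−b²=32.209803
λ₁=(c·0.153−b)/D = (165.482100·0.153−15.784823)/32.209803 = 0.295995
λ₂=(a−b·0.153)/D = (1.700307−15.784823·0.153)/32.209803 = -0.022191
w* = 0.295995·u + -0.022191·v:
  w_0 = 0.295995·0.6272 + -0.022191·17.8293 = -0.2100  (Exxon)
  w_1 = 0.295995·2.0527 + -0.022191·21.7775 = 0.1243  (JPMorgan)
  w_2 = 0.295995·4.3076 + -0.022191·36.6446 = 0.4618  (Alcoa)
  w_3 = 0.295995·0.6626 + -0.022191·9.1545 = -0.0070  (Nike)
  w_4 = 0.295995·1.6662 + -0.022191·20.9255 = 0.0288  (Honeywell)
  w_5 = 0.295995·2.7735 + -0.022191·35.5258 = 0.0326  (Disney)
  w_6 = 0.295995·3.6951 + -0.022191·23.6249 = 0.5695  (Kellogg)
Σw_i=1.0000  μᵀw=0.1530
σ²=wᵀΣw=λ₁·μ_p+λ₂ = 0.295995·0.153 + -0.022191 = 0.023096 ≈ 0.0231

0.0231


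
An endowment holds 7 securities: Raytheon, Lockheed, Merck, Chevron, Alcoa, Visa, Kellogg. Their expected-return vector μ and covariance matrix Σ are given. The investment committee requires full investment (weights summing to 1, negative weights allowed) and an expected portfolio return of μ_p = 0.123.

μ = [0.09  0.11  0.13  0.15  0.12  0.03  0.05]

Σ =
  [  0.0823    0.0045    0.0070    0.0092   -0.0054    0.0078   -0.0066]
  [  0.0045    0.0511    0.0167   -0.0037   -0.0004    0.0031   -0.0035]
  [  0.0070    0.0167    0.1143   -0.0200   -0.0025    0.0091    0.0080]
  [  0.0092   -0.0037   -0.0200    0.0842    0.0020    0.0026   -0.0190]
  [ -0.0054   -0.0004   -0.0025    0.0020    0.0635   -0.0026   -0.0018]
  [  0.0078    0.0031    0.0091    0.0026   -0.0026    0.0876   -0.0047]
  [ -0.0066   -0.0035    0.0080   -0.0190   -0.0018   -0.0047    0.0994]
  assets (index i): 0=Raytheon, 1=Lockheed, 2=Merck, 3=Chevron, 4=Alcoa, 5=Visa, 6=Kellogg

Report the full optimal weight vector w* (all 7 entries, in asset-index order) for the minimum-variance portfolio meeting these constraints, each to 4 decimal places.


p=Σ⁻¹μ = [0.8391  1.9387  1.1552  2.2243  1.9823  0.1257  1.0010]
q=Σ⁻¹𝟙 = [10.1832  18.1244  6.7935  15.7542  17.3232  9.9930  14.6255]
a=μᵀp=1.064294  b=𝟙ᵀp=9.266287  c=𝟙ᵀq=92.796827  D=ac−b²=12.898998
λ₁=(c·0.123−b)/D = (92.796827·0.123−9.266287)/12.898998 = 0.166503
λ₂=(a−b·0.123)/D = (1.064294−9.266287·0.123)/12.898998 = -0.005850
w* = 0.166503·p + -0.005850·q:
  w_0 = 0.166503·0.8391 + -0.005850·10.1832 = 0.0801  (Raytheon)
  w_1 = 0.166503·1.9387 + -0.005850·18.1244 = 0.2168  (Lockheed)
  w_2 = 0.166503·1.1552 + -0.005850·6.7935 = 0.1526  (Merck)
  w_3 = 0.166503·2.2243 + -0.005850·15.7542 = 0.2782  (Chevron)
  w_4 = 0.166503·1.9823 + -0.005850·17.3232 = 0.2287  (Alcoa)
  w_5 = 0.166503·0.1257 + -0.005850·9.9930 = -0.0375  (Visa)
  w_6 = 0.166503·1.0010 + -0.005850·14.6255 = 0.0811  (Kellogg)
Σw_i=1.0000  μᵀw=0.1230
σ²=wᵀΣw=λ₁·μ_p+λ₂ = 0.166503·0.123 + -0.005850 = 0.014630 ≈ 0.0146

0.0801  0.2168  0.1526  0.2782  0.2287  -0.0375  0.0811


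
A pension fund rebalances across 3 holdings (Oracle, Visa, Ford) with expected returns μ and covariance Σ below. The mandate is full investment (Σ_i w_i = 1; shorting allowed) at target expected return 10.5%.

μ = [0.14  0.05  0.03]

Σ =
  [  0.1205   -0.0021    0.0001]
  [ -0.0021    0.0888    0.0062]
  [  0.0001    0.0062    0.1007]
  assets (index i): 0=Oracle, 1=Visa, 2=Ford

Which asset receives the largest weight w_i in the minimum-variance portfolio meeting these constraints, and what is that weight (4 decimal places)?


Oracle (0.6328)

g=Σ⁻¹μ = [1.1716  0.5725  0.2615]
h=Σ⁻¹𝟙 = [8.4796  10.8155  9.2562]
a=μᵀg=0.200493  b=𝟙ᵀg=2.005600  c=𝟙ᵀh=28.551252  D=ac−b²=1.701887
λ₁=(c·0.105−b)/D = (28.551252·0.105−2.005600)/1.701887 = 0.583048
λ₂=(a−b·0.105)/D = (0.200493−2.005600·0.105)/1.701887 = -0.005932
w* = 0.583048·g + -0.005932·h:
  w_0 = 0.583048·1.1716 + -0.005932·8.4796 = 0.6328  (Oracle)
  w_1 = 0.583048·0.5725 + -0.005932·10.8155 = 0.2696  (Visa)
  w_2 = 0.583048·0.2615 + -0.005932·9.2562 = 0.0976  (Ford)
Σw_i=1.0000  μᵀw=0.1050
σ²=wᵀΣw=λ₁·μ_p+λ₂ = 0.583048·0.105 + -0.005932 = 0.055288 ≈ 0.0553


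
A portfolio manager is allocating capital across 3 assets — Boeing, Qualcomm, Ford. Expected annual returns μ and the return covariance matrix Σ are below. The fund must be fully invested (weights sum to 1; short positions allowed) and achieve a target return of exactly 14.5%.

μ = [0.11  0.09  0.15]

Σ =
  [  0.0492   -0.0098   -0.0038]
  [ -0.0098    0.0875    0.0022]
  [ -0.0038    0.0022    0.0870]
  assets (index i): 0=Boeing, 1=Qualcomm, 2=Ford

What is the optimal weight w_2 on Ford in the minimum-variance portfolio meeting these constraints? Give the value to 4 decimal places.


0.8084

g=Σ⁻¹μ = [2.6298  1.2777  1.8067]
h=Σ⁻¹𝟙 = [24.0182  13.8120  12.1941]
a=μᵀg=0.675275  b=𝟙ᵀg=5.714191  c=𝟙ᵀh=50.024264  D=ac−b²=1.128160
λ₁=(c·0.145−b)/D = (50.024264·0.145−5.714191)/1.128160 = 1.364458
λ₂=(a−b·0.145)/D = (0.675275−5.714191·0.145)/1.128160 = -0.135870
w* = 1.364458·g + -0.135870·h:
  w_0 = 1.364458·2.6298 + -0.135870·24.0182 = 0.3249  (Boeing)
  w_1 = 1.364458·1.2777 + -0.135870·13.8120 = -0.1333  (Qualcomm)
  w_2 = 1.364458·1.8067 + -0.135870·12.1941 = 0.8084  (Ford)
Σw_i=1.0000  μᵀw=0.1450
σ²=wᵀΣw=λ₁·μ_p+λ₂ = 1.364458·0.145 + -0.135870 = 0.061977 ≈ 0.0620


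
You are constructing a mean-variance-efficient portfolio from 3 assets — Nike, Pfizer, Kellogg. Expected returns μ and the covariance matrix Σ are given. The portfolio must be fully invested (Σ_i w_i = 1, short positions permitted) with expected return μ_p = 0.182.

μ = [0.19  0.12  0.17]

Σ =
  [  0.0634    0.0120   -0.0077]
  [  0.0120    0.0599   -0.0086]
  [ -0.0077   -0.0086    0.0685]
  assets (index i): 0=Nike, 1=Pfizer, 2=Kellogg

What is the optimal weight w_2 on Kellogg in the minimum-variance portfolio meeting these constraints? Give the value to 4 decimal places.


u=Σ⁻¹μ = [3.0199  1.8365  3.0518]
v=Σ⁻¹𝟙 = [14.9059  16.3394  18.3255]
a=μᵀu=1.312962  b=𝟙ᵀu=7.908172  c=𝟙ᵀv=49.570721  D=ac−b²=2.545270
λ₁=(c·0.182−b)/D = (49.570721·0.182−7.908172)/2.545270 = 0.437556
λ₂=(a−b·0.182)/D = (1.312962−7.908172·0.182)/2.545270 = -0.049632
w* = 0.437556·u + -0.049632·v:
  w_0 = 0.437556·3.0199 + -0.049632·14.9059 = 0.5816  (Nike)
  w_1 = 0.437556·1.8365 + -0.049632·16.3394 = -0.0074  (Pfizer)
  w_2 = 0.437556·3.0518 + -0.049632·18.3255 = 0.4258  (Kellogg)
Σw_i=1.0000  μᵀw=0.1820
σ²=wᵀΣw=λ₁·μ_p+λ₂ = 0.437556·0.182 + -0.049632 = 0.030004 ≈ 0.0300

0.4258


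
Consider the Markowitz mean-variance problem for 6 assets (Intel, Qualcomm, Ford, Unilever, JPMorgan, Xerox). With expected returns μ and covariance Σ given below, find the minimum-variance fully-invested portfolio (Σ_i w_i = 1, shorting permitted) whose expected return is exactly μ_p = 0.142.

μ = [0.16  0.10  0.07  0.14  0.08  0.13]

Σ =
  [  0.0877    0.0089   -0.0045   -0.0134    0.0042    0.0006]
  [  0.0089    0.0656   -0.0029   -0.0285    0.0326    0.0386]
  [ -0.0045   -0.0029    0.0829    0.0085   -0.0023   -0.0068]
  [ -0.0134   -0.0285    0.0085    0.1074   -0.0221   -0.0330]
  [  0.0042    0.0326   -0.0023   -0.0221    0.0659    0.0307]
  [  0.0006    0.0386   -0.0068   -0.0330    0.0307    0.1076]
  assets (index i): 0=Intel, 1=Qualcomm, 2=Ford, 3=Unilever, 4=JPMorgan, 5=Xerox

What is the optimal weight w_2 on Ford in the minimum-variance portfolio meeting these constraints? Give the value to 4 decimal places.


g=Σ⁻¹μ = [2.0702  1.1616  0.8863  2.3615  0.6959  1.3616]
h=Σ⁻¹𝟙 = [13.0076  11.3180  12.3235  17.8047  11.3446  8.1636]
a=μᵀg=1.072728  b=𝟙ᵀg=8.537145  c=𝟙ᵀh=73.961936  D=ac−b²=6.458169
λ₁=(c·0.142−b)/D = (73.961936·0.142−8.537145)/6.458169 = 0.304336
λ₂=(a−b·0.142)/D = (1.072728−8.537145·0.142)/6.458169 = -0.021608
w* = 0.304336·g + -0.021608·h:
  w_0 = 0.304336·2.0702 + -0.021608·13.0076 = 0.3490  (Intel)
  w_1 = 0.304336·1.1616 + -0.021608·11.3180 = 0.1090  (Qualcomm)
  w_2 = 0.304336·0.8863 + -0.021608·12.3235 = 0.0034  (Ford)
  w_3 = 0.304336·2.3615 + -0.021608·17.8047 = 0.3340  (Unilever)
  w_4 = 0.304336·0.6959 + -0.021608·11.3446 = -0.0333  (JPMorgan)
  w_5 = 0.304336·1.3616 + -0.021608·8.1636 = 0.2380  (Xerox)
Σw_i=1.0000  μᵀw=0.1420
σ²=wᵀΣw=λ₁·μ_p+λ₂ = 0.304336·0.142 + -0.021608 = 0.021608 ≈ 0.0216

0.0034


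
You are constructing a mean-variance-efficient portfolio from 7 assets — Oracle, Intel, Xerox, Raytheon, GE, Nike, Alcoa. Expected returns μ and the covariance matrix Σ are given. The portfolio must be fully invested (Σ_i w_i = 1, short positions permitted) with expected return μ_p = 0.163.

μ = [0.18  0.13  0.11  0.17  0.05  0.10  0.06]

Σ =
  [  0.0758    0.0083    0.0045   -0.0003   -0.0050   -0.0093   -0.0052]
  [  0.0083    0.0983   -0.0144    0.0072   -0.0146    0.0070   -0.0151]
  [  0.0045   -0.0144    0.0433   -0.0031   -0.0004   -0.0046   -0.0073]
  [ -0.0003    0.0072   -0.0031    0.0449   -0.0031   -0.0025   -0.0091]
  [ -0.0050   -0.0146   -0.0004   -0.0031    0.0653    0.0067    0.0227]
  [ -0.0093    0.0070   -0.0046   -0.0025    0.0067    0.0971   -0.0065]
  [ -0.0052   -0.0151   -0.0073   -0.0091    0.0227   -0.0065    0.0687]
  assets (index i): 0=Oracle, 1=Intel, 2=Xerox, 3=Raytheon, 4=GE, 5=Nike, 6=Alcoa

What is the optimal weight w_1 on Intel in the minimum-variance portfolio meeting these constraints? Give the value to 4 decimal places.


p=Σ⁻¹μ = [2.3750  1.6854  3.7354  4.3934  0.5779  1.5439  2.3576]
q=Σ⁻¹𝟙 = [13.5263  16.5333  34.8427  28.5692  11.8557  13.5816  24.0681]
a=μᵀp=2.129112  b=𝟙ᵀp=16.668544  c=𝟙ᵀq=142.976791  D=ac−b²=26.573247
λ₁=(c·0.163−b)/D = (142.976791·0.163−16.668544)/26.573247 = 0.249750
λ₂=(a−b·0.163)/D = (2.129112−16.668544·0.163)/26.573247 = -0.022122
w* = 0.249750·p + -0.022122·q:
  w_0 = 0.249750·2.3750 + -0.022122·13.5263 = 0.2939  (Oracle)
  w_1 = 0.249750·1.6854 + -0.022122·16.5333 = 0.0552  (Intel)
  w_2 = 0.249750·3.7354 + -0.022122·34.8427 = 0.1621  (Xerox)
  w_3 = 0.249750·4.3934 + -0.022122·28.5692 = 0.4652  (Raytheon)
  w_4 = 0.249750·0.5779 + -0.022122·11.8557 = -0.1180  (GE)
  w_5 = 0.249750·1.5439 + -0.022122·13.5816 = 0.0851  (Nike)
  w_6 = 0.249750·2.3576 + -0.022122·24.0681 = 0.0564  (Alcoa)
Σw_i=1.0000  μᵀw=0.1630
σ²=wᵀΣw=λ₁·μ_p+λ₂ = 0.249750·0.163 + -0.022122 = 0.018587 ≈ 0.0186

0.0552


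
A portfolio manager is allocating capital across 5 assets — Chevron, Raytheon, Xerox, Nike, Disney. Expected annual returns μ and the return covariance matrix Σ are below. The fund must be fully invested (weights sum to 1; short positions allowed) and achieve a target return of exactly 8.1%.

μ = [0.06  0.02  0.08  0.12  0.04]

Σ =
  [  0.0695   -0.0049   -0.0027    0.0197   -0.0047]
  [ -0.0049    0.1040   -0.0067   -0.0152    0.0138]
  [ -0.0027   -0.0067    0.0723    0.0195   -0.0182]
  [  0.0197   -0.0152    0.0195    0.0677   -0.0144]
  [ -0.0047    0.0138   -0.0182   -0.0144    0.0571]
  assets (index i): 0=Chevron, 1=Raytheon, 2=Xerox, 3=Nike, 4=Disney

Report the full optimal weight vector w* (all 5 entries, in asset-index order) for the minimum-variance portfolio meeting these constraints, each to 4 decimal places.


p=Σ⁻¹μ = [0.5469  0.3439  1.0627  1.6880  1.4268]
q=Σ⁻¹𝟙 = [13.7716  9.9965  18.0904  13.1834  25.3216]
a=μᵀp=0.384341  b=𝟙ᵀp=5.068324  c=𝟙ᵀq=80.363425  D=ac−b²=5.199015
λ₁=(c·0.081−b)/D = (80.363425·0.081−5.068324)/5.199015 = 0.277190
λ₂=(a−b·0.081)/D = (0.384341−5.068324·0.081)/5.199015 = -0.005038
w* = 0.277190·p + -0.005038·q:
  w_0 = 0.277190·0.5469 + -0.005038·13.7716 = 0.0822  (Chevron)
  w_1 = 0.277190·0.3439 + -0.005038·9.9965 = 0.0450  (Raytheon)
  w_2 = 0.277190·1.0627 + -0.005038·18.0904 = 0.2034  (Xerox)
  w_3 = 0.277190·1.6880 + -0.005038·13.1834 = 0.4015  (Nike)
  w_4 = 0.277190·1.4268 + -0.005038·25.3216 = 0.2679  (Disney)
Σw_i=1.0000  μᵀw=0.0810
σ²=wᵀΣw=λ₁·μ_p+λ₂ = 0.277190·0.081 + -0.005038 = 0.017414 ≈ 0.0174

0.0822  0.0450  0.2034  0.4015  0.2679


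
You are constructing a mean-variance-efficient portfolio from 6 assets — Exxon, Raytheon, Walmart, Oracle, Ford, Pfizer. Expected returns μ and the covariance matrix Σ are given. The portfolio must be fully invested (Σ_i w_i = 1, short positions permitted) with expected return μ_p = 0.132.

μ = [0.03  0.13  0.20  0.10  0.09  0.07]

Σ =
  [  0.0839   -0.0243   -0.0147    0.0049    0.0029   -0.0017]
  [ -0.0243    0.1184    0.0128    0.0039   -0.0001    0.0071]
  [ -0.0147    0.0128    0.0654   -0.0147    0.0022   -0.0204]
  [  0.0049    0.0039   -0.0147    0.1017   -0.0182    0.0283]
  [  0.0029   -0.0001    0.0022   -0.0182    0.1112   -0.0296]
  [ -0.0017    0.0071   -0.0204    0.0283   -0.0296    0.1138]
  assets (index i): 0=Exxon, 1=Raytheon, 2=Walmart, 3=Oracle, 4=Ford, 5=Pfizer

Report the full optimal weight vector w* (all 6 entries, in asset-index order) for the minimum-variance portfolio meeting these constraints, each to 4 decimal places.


g=Σ⁻¹μ = [1.1639  0.8067  3.8105  1.3203  1.2568  1.2638]
h=Σ⁻¹𝟙 = [17.6983  8.3405  23.8476  10.7191  13.4520  13.6396]
a=μᵀg=1.235508  b=𝟙ᵀg=9.622100  c=𝟙ᵀh=87.697164  D=ac−b²=15.765716
λ₁=(c·0.132−b)/D = (87.697164·0.132−9.622100)/15.765716 = 0.123935
λ₂=(a−b·0.132)/D = (1.235508−9.622100·0.132)/15.765716 = -0.002195
w* = 0.123935·g + -0.002195·h:
  w_0 = 0.123935·1.1639 + -0.002195·17.6983 = 0.1054  (Exxon)
  w_1 = 0.123935·0.8067 + -0.002195·8.3405 = 0.0817  (Raytheon)
  w_2 = 0.123935·3.8105 + -0.002195·23.8476 = 0.4199  (Walmart)
  w_3 = 0.123935·1.3203 + -0.002195·10.7191 = 0.1401  (Oracle)
  w_4 = 0.123935·1.2568 + -0.002195·13.4520 = 0.1262  (Ford)
  w_5 = 0.123935·1.2638 + -0.002195·13.6396 = 0.1267  (Pfizer)
Σw_i=1.0000  μᵀw=0.1320
σ²=wᵀΣw=λ₁·μ_p+λ₂ = 0.123935·0.132 + -0.002195 = 0.014164 ≈ 0.0142

0.1054  0.0817  0.4199  0.1401  0.1262  0.1267


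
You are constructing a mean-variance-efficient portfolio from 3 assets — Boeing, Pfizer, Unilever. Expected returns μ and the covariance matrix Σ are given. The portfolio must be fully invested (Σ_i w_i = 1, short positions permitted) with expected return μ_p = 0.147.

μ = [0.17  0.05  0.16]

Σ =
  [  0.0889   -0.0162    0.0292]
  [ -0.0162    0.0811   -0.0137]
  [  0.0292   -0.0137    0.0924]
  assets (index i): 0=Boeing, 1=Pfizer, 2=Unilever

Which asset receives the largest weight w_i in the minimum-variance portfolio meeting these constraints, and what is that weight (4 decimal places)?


p=Σ⁻¹μ = [1.6755  1.1839  1.3777]
q=Σ⁻¹𝟙 = [10.9946  16.1730  9.7460]
a=μᵀp=0.564457  b=𝟙ᵀp=4.237090  c=𝟙ᵀq=36.913608  D=ac−b²=2.883202
λ₁=(c·0.147−b)/D = (36.913608·0.147−4.237090)/2.883202 = 0.412462
λ₂=(a−b·0.147)/D = (0.564457−4.237090·0.147)/2.883202 = -0.020254
w* = 0.412462·p + -0.020254·q:
  w_0 = 0.412462·1.6755 + -0.020254·10.9946 = 0.4684  (Boeing)
  w_1 = 0.412462·1.1839 + -0.020254·16.1730 = 0.1608  (Pfizer)
  w_2 = 0.412462·1.3777 + -0.020254·9.7460 = 0.3708  (Unilever)
Σw_i=1.0000  μᵀw=0.1470
σ²=wᵀΣw=λ₁·μ_p+λ₂ = 0.412462·0.147 + -0.020254 = 0.040378 ≈ 0.0404

Boeing (0.4684)


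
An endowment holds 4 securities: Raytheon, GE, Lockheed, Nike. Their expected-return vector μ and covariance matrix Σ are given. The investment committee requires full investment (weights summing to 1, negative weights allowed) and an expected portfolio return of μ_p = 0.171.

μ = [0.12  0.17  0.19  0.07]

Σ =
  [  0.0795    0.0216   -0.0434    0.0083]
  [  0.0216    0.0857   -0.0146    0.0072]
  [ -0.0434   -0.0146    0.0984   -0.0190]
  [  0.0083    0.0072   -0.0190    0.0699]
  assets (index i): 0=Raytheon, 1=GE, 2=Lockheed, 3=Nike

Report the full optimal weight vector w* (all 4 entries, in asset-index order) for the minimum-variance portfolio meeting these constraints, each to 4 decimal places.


g=Σ⁻¹μ = [2.9362  1.7611  3.7764  1.4979]
h=Σ⁻¹𝟙 = [21.6626  8.9006  24.4074  17.4514]
a=μᵀg=1.474109  b=𝟙ᵀg=9.971623  c=𝟙ᵀh=72.422066  D=ac−b²=7.324732
λ₁=(c·0.171−b)/D = (72.422066·0.171−9.971623)/7.324732 = 0.329370
λ₂=(a−b·0.171)/D = (1.474109−9.971623·0.171)/7.324732 = -0.031542
w* = 0.329370·g + -0.031542·h:
  w_0 = 0.329370·2.9362 + -0.031542·21.6626 = 0.2838  (Raytheon)
  w_1 = 0.329370·1.7611 + -0.031542·8.9006 = 0.2993  (GE)
  w_2 = 0.329370·3.7764 + -0.031542·24.4074 = 0.4740  (Lockheed)
  w_3 = 0.329370·1.4979 + -0.031542·17.4514 = -0.0571  (Nike)
Σw_i=1.0000  μᵀw=0.1710
σ²=wᵀΣw=λ₁·μ_p+λ₂ = 0.329370·0.171 + -0.031542 = 0.024780 ≈ 0.0248

0.2838  0.2993  0.4740  -0.0571


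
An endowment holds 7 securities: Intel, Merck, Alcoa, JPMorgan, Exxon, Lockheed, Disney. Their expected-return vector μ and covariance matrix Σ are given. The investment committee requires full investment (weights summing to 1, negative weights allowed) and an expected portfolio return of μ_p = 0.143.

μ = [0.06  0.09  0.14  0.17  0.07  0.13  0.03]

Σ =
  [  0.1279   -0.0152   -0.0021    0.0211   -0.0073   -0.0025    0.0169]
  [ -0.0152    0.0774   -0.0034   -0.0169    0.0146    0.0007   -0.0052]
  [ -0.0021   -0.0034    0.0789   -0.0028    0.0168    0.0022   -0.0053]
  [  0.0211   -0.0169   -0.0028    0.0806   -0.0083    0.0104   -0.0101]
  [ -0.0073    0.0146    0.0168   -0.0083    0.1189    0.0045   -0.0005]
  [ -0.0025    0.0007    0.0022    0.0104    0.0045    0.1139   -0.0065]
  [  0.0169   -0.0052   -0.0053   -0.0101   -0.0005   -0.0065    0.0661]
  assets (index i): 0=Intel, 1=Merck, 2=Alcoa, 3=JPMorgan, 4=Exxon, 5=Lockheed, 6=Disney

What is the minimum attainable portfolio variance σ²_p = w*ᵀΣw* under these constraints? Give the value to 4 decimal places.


0.0222

x=Σ⁻¹μ = [0.1710  1.8724  1.9544  2.5819  0.2437  0.9190  1.2009]
y=Σ⁻¹𝟙 = [5.2181  18.6224  14.1934  17.4805  5.4462  7.8288  19.8796]
a=μᵀx=1.063868  b=𝟙ᵀx=8.943219  c=𝟙ᵀy=88.668882  D=ac−b²=14.350831
λ₁=(c·0.143−b)/D = (88.668882·0.143−8.943219)/14.350831 = 0.260363
λ₂=(a−b·0.143)/D = (1.063868−8.943219·0.143)/14.350831 = -0.014983
w* = 0.260363·x + -0.014983·y:
  w_0 = 0.260363·0.1710 + -0.014983·5.2181 = -0.0337  (Intel)
  w_1 = 0.260363·1.8724 + -0.014983·18.6224 = 0.2085  (Merck)
  w_2 = 0.260363·1.9544 + -0.014983·14.1934 = 0.2962  (Alcoa)
  w_3 = 0.260363·2.5819 + -0.014983·17.4805 = 0.4103  (JPMorgan)
  w_4 = 0.260363·0.2437 + -0.014983·5.4462 = -0.0182  (Exxon)
  w_5 = 0.260363·0.9190 + -0.014983·7.8288 = 0.1220  (Lockheed)
  w_6 = 0.260363·1.2009 + -0.014983·19.8796 = 0.0148  (Disney)
Σw_i=1.0000  μᵀw=0.1430
σ²=wᵀΣw=λ₁·μ_p+λ₂ = 0.260363·0.143 + -0.014983 = 0.022249 ≈ 0.0222


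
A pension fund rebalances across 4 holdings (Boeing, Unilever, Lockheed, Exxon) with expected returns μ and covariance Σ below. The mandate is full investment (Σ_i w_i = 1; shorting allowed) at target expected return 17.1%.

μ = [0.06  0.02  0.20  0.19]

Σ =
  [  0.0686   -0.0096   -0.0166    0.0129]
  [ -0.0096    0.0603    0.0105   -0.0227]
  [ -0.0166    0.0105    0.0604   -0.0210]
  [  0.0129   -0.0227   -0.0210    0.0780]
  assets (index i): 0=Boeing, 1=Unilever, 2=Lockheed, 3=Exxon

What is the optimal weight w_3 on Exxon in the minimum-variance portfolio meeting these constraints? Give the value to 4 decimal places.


0.3635

g=Σ⁻¹μ = [1.4908  1.1681  4.8514  3.8354]
h=Σ⁻¹𝟙 = [19.8101  24.0757  26.0040  23.5520]
a=μᵀg=1.811833  b=𝟙ᵀg=11.345801  c=𝟙ᵀh=93.441797  D=ac−b²=40.573731
λ₁=(c·0.171−b)/D = (93.441797·0.171−11.345801)/40.573731 = 0.114181
λ₂=(a−b·0.171)/D = (1.811833−11.345801·0.171)/40.573731 = -0.003162
w* = 0.114181·g + -0.003162·h:
  w_0 = 0.114181·1.4908 + -0.003162·19.8101 = 0.1076  (Boeing)
  w_1 = 0.114181·1.1681 + -0.003162·24.0757 = 0.0572  (Unilever)
  w_2 = 0.114181·4.8514 + -0.003162·26.0040 = 0.4717  (Lockheed)
  w_3 = 0.114181·3.8354 + -0.003162·23.5520 = 0.3635  (Exxon)
Σw_i=1.0000  μᵀw=0.1710
σ²=wᵀΣw=λ₁·μ_p+λ₂ = 0.114181·0.171 + -0.003162 = 0.016363 ≈ 0.0164


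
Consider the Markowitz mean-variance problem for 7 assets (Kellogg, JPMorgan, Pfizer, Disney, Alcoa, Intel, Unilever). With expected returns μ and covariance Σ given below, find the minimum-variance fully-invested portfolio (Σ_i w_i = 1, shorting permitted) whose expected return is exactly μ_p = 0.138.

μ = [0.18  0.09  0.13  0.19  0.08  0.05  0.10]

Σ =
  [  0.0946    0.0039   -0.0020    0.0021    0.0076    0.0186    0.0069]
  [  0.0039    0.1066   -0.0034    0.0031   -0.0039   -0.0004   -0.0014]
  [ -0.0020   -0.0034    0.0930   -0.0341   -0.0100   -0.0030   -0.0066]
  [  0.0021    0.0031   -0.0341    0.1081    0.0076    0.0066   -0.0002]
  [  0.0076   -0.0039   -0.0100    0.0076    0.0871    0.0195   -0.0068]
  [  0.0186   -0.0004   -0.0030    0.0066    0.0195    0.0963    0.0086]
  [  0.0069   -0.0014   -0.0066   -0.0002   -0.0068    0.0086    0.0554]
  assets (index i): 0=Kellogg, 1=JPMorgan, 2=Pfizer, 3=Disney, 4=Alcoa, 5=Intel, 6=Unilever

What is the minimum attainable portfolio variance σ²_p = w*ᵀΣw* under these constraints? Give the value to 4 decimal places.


0.0129

g=Σ⁻¹μ = [1.6826  0.8630  2.6358  2.4748  1.1322  -0.3089  2.1272]
h=Σ⁻¹𝟙 = [6.8586  10.1102  19.3349  13.7893  13.0149  4.2712  20.7395]
a=μᵀg=1.481254  b=𝟙ᵀg=10.606666  c=𝟙ᵀh=88.118566  D=ac−b²=18.024577
λ₁=(c·0.138−b)/D = (88.118566·0.138−10.606666)/18.024577 = 0.086199
λ₂=(a−b·0.138)/D = (1.481254−10.606666·0.138)/18.024577 = 0.000973
w* = 0.086199·g + 0.000973·h:
  w_0 = 0.086199·1.6826 + 0.000973·6.8586 = 0.1517  (Kellogg)
  w_1 = 0.086199·0.8630 + 0.000973·10.1102 = 0.0842  (JPMorgan)
  w_2 = 0.086199·2.6358 + 0.000973·19.3349 = 0.2460  (Pfizer)
  w_3 = 0.086199·2.4748 + 0.000973·13.7893 = 0.2267  (Disney)
  w_4 = 0.086199·1.1322 + 0.000973·13.0149 = 0.1103  (Alcoa)
  w_5 = 0.086199·-0.3089 + 0.000973·4.2712 = -0.0225  (Intel)
  w_6 = 0.086199·2.1272 + 0.000973·20.7395 = 0.2035  (Unilever)
Σw_i=1.0000  μᵀw=0.1380
σ²=wᵀΣw=λ₁·μ_p+λ₂ = 0.086199·0.138 + 0.000973 = 0.012868 ≈ 0.0129
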